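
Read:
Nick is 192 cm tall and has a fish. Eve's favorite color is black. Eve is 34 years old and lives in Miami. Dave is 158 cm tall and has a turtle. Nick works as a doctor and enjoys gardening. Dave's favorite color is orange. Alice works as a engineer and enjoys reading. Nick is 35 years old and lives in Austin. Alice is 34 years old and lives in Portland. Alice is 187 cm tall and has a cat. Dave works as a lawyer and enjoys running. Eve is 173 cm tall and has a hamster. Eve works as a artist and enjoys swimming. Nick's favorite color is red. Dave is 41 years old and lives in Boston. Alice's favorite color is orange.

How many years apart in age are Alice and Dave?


34 vs 41, diff = 7

7


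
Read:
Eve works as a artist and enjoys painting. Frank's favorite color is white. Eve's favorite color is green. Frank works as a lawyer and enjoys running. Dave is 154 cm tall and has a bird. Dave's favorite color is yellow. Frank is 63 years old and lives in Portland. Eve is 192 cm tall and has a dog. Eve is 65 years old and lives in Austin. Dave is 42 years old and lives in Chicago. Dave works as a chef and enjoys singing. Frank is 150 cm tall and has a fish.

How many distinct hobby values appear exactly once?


Unique hobby values: 3

3


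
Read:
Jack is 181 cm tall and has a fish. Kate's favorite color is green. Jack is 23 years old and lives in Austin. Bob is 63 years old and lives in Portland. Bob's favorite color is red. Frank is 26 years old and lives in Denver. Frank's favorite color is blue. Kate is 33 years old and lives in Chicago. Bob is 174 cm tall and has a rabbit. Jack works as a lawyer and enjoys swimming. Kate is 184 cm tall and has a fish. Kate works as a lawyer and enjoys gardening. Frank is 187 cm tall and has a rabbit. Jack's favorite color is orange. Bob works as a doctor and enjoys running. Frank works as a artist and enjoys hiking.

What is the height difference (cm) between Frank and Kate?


|187 - 184| = 3

3


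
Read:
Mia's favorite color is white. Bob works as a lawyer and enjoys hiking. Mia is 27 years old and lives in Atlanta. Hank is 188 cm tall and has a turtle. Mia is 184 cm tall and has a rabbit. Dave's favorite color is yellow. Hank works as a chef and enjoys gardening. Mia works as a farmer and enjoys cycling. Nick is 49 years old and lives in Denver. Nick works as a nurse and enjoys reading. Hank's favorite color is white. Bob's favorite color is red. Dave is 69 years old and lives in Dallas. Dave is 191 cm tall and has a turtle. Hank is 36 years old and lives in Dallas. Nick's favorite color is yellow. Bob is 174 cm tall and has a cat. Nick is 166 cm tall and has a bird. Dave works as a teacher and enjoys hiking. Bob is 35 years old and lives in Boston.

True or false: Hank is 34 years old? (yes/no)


Hank is actually 36. no

no


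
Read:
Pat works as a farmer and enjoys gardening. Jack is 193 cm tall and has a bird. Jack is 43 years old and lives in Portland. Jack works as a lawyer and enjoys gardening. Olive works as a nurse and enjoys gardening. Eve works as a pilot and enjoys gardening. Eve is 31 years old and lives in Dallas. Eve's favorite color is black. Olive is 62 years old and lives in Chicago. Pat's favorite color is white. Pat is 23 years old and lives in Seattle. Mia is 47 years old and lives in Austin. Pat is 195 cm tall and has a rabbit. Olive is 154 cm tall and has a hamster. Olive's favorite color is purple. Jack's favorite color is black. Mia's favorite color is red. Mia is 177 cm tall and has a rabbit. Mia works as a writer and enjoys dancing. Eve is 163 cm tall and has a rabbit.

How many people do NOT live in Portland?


Not in Portland: 4

4


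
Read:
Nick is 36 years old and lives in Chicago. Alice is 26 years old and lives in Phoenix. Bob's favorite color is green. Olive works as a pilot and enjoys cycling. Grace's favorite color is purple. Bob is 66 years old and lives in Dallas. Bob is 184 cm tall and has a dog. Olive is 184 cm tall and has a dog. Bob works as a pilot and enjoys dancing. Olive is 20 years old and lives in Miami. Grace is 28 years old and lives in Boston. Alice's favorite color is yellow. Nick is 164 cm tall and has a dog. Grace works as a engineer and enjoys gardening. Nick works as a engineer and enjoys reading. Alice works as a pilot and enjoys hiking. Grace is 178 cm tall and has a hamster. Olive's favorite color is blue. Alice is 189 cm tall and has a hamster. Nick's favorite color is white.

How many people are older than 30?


Filter: 2

2


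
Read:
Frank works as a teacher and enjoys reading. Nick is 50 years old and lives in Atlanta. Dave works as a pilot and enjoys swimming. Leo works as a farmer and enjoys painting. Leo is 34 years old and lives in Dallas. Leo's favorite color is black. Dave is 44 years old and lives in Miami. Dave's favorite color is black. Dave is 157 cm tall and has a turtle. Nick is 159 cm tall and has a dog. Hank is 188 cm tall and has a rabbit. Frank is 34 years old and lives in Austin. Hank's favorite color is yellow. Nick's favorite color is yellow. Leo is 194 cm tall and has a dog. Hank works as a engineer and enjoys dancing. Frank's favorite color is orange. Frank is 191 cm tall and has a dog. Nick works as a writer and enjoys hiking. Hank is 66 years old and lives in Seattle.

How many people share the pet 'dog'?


Count: 3

3


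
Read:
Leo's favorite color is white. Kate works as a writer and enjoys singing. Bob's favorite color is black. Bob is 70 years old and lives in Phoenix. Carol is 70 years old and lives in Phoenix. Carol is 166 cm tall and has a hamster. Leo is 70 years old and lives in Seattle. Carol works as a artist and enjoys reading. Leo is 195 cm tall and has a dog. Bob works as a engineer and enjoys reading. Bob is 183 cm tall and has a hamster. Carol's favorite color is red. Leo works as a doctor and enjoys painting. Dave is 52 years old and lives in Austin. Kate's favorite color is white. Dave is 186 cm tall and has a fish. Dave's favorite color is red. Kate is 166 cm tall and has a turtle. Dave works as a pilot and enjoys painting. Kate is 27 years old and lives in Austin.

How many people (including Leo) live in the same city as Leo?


Leo lives in Seattle. Count = 1

1


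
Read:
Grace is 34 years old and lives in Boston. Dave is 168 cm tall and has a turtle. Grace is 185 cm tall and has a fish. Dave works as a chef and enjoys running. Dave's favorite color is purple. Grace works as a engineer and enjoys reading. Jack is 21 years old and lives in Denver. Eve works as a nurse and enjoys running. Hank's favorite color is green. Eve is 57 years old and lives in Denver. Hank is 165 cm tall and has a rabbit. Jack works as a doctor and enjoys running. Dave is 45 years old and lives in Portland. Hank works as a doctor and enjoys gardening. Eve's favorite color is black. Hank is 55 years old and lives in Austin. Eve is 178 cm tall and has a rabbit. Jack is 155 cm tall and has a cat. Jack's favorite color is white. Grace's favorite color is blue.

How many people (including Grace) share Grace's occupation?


Grace is a engineer. Count = 1

1


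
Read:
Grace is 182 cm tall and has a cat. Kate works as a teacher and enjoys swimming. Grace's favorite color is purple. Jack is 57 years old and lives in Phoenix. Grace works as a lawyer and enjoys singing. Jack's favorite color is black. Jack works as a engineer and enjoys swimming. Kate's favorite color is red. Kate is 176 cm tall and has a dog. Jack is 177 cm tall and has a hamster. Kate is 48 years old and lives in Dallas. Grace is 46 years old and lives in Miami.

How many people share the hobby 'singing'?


Count: 1

1


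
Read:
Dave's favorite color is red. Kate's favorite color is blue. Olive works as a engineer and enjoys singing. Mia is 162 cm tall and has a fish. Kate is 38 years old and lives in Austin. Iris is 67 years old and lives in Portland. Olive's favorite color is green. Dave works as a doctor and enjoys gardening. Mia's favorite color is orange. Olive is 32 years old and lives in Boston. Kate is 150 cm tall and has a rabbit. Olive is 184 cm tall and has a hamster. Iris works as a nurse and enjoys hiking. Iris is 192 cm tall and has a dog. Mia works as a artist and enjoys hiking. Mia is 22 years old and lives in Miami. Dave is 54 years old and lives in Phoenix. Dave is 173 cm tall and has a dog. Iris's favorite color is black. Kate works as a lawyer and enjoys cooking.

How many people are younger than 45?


Filter: 3

3


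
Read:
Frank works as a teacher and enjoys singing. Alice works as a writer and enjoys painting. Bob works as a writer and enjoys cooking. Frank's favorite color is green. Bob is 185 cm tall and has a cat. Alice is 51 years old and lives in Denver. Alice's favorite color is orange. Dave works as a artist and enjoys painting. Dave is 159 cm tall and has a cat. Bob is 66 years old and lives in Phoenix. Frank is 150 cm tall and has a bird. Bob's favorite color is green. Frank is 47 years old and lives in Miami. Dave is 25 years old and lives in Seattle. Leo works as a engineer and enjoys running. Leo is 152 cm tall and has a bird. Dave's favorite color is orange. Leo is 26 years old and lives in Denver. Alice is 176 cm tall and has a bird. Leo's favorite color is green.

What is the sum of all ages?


66+25+51+47+26 = 215

215


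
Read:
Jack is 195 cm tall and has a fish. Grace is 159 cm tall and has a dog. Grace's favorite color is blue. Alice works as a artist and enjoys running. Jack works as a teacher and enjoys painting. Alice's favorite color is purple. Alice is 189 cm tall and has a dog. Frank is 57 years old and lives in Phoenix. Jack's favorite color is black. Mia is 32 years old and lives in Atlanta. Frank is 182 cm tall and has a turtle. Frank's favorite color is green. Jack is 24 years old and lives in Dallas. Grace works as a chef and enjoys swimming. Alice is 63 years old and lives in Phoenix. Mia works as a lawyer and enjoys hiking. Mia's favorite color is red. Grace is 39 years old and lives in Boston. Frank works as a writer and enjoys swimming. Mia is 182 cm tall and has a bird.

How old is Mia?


Mia is 32 years old

32


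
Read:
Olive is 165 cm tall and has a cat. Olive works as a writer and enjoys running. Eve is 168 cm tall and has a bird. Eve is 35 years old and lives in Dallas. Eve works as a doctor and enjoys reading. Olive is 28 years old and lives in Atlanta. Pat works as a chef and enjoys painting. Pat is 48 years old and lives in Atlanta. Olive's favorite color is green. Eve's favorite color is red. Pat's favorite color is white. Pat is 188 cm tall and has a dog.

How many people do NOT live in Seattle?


Not in Seattle: 3

3


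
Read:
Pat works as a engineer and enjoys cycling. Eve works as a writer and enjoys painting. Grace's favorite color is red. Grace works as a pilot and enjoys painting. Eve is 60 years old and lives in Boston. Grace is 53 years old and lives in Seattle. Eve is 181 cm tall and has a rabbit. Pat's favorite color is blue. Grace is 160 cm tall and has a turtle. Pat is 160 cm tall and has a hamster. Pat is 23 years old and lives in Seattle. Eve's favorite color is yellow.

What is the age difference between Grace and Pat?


|53 - 23| = 30

30


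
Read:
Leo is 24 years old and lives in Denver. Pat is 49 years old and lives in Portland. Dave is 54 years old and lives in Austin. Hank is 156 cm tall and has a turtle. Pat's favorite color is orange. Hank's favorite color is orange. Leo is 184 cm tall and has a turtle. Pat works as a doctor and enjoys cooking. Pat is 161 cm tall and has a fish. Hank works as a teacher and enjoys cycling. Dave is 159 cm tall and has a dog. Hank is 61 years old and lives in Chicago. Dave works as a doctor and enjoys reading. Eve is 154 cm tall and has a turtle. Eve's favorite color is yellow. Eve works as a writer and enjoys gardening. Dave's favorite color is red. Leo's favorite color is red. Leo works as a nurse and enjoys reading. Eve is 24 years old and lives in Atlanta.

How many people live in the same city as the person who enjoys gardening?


Person with hobby gardening is Eve, city Atlanta. Count = 1

1


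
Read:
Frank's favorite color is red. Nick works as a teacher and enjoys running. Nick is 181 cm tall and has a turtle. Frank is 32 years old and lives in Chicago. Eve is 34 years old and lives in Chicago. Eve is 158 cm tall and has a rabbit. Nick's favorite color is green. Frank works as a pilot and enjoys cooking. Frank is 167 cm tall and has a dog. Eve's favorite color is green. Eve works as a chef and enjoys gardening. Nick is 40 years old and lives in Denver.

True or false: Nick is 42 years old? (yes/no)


Nick is actually 40. no

no


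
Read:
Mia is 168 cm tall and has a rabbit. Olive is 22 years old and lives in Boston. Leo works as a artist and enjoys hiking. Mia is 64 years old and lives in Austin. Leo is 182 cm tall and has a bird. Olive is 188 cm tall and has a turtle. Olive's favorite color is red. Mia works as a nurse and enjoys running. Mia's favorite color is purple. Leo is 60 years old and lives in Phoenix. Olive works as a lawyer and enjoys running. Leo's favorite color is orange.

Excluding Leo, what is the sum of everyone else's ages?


Sum (excluding Leo): 86

86


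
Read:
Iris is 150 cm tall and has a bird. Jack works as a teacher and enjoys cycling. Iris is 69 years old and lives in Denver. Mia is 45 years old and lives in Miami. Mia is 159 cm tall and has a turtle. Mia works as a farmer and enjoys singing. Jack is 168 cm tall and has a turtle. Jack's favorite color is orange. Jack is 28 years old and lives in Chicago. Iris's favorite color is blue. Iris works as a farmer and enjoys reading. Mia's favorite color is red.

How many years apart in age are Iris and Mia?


69 vs 45, diff = 24

24


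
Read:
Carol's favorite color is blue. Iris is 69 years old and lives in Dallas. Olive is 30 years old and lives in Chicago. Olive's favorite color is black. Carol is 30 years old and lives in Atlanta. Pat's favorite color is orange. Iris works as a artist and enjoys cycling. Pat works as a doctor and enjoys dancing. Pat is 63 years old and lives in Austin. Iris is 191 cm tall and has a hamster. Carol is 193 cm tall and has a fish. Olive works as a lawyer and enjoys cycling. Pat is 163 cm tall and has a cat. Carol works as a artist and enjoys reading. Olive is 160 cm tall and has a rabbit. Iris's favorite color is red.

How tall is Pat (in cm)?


Pat is 163 cm tall

163


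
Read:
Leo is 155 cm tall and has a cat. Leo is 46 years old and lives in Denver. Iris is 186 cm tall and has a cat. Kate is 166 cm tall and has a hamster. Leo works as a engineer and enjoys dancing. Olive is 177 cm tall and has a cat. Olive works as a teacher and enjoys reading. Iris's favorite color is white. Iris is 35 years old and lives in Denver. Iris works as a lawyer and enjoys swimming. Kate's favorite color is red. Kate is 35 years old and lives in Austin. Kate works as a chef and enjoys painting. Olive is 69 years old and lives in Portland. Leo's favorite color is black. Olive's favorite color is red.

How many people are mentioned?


People: Kate, Olive, Leo, Iris. Count = 4

4


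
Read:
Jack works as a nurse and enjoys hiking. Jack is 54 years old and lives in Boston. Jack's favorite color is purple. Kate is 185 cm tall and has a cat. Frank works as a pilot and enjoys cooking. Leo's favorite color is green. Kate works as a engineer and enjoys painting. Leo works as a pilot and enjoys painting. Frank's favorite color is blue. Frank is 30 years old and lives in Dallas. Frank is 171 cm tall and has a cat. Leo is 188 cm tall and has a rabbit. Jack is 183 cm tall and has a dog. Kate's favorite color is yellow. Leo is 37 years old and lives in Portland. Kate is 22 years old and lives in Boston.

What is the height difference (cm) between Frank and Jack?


|171 - 183| = 12

12


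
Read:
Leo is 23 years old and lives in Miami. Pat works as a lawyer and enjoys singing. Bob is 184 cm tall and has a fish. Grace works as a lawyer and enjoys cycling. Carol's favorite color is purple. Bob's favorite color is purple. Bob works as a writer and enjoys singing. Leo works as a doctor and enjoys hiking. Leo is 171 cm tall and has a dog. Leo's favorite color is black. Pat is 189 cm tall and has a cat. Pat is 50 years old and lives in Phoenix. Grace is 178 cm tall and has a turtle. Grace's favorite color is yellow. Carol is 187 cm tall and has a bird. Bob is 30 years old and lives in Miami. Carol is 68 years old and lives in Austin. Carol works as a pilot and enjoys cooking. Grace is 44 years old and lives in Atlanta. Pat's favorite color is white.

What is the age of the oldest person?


Oldest: Carol at 68

68


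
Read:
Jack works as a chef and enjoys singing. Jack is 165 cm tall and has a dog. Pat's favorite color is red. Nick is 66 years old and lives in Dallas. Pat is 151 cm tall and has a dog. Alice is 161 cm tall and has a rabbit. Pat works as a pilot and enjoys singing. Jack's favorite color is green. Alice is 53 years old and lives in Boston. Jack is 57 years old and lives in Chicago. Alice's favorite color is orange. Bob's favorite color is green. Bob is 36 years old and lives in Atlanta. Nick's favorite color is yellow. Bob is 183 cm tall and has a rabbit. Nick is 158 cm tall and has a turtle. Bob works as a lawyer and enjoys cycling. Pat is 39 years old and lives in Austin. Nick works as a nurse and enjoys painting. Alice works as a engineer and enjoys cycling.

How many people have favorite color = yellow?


Count: 1

1


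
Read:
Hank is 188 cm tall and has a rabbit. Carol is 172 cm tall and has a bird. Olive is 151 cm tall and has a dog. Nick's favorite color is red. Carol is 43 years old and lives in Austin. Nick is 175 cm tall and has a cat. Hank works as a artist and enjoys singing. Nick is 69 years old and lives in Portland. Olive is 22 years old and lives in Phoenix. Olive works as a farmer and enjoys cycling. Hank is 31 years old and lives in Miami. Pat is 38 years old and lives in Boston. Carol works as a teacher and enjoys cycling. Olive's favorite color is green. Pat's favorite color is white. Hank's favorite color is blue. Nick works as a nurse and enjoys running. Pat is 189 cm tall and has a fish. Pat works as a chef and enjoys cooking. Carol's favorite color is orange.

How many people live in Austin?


Count in Austin: 1

1


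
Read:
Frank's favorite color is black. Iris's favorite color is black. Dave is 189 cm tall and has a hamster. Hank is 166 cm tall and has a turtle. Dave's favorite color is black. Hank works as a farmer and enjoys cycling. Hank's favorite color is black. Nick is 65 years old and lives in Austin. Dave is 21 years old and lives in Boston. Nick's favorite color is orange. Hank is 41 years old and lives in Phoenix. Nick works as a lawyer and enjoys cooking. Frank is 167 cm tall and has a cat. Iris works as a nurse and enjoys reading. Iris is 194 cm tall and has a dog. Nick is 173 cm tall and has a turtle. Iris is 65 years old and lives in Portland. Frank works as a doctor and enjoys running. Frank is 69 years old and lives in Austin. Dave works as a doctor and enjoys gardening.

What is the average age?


Sum=261, n=5, avg=52.2

52.2


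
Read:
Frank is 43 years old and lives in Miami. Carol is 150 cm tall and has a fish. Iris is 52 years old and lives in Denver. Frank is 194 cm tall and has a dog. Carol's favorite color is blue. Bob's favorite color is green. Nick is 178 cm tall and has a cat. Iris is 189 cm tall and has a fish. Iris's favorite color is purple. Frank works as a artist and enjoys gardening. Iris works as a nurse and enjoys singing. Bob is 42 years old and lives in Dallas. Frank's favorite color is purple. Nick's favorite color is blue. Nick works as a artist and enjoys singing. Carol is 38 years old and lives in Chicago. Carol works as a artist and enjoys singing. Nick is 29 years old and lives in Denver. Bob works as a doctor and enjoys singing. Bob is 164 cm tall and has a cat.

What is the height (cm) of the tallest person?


Tallest: Frank at 194 cm

194


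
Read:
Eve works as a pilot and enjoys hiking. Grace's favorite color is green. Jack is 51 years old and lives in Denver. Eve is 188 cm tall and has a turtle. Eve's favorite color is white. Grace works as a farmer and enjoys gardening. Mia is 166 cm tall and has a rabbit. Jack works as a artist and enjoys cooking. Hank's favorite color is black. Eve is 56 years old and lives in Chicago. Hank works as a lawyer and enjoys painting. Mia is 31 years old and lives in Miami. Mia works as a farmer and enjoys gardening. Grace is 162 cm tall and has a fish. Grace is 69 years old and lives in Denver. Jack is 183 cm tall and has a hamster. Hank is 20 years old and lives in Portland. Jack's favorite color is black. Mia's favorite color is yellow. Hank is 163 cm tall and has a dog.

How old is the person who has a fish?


Person with fish is Grace, age 69

69


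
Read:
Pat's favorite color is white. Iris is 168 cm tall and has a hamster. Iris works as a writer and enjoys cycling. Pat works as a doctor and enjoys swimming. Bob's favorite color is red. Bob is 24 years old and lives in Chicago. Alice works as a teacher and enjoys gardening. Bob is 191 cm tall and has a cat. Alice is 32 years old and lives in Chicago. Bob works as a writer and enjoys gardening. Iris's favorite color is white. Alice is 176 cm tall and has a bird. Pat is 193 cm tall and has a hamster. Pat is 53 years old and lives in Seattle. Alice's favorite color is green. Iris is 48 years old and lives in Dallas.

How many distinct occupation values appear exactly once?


Unique occupation values: 2

2


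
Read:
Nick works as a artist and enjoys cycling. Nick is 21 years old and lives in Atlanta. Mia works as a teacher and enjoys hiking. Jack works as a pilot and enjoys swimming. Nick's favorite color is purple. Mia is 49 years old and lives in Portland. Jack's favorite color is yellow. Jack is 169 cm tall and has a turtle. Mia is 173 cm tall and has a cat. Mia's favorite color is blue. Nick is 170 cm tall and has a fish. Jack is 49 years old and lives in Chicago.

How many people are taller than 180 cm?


Taller than 180: 0

0


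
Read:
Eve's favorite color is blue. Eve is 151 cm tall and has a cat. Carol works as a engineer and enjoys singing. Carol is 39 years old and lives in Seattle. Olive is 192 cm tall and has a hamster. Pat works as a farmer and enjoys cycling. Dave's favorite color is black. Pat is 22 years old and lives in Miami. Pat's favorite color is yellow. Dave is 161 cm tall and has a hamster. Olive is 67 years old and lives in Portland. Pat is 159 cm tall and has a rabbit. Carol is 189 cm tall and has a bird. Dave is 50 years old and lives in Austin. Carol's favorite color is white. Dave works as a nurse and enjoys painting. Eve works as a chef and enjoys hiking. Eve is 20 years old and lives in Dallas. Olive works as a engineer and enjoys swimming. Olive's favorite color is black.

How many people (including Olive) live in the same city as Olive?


Olive lives in Portland. Count = 1

1


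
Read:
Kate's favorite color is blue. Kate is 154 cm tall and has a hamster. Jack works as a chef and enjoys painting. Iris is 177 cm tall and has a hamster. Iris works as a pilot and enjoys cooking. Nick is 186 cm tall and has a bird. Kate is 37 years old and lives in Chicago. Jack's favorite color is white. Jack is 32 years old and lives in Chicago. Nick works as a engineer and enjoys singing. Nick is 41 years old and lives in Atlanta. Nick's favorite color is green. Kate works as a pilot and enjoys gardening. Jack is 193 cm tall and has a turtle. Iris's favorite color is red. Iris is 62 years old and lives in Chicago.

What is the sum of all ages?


41+32+62+37 = 172

172


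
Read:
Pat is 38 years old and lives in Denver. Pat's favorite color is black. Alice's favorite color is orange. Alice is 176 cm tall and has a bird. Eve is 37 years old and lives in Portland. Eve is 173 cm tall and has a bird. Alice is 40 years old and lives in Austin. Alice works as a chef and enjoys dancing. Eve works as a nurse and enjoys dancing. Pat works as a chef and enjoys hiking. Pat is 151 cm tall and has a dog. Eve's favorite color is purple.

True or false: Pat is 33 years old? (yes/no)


Pat is actually 38. no

no


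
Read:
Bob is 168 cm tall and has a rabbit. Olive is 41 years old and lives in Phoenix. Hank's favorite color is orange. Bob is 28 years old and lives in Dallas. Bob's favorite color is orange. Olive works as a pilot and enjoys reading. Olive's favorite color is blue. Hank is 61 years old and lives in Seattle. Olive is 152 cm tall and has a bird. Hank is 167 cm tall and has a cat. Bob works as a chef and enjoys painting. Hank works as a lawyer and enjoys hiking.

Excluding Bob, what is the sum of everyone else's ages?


Sum (excluding Bob): 102

102


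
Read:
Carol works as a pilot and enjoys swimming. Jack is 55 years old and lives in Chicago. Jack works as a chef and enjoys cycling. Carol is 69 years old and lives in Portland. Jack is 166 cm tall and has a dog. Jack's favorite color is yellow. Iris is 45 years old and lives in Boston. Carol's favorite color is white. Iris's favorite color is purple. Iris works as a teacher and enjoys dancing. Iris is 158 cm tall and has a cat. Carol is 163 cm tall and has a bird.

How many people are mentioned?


People: Iris, Carol, Jack. Count = 3

3


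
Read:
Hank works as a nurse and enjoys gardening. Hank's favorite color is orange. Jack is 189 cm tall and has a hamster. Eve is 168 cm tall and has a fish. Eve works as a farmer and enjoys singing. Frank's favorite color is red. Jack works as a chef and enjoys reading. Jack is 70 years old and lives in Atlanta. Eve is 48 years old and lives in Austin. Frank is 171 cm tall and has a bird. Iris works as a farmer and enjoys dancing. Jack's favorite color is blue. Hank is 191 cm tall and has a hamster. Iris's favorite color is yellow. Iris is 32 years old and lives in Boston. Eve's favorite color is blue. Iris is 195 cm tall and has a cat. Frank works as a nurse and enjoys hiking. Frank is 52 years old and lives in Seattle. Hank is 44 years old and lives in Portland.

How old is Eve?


Eve is 48 years old

48


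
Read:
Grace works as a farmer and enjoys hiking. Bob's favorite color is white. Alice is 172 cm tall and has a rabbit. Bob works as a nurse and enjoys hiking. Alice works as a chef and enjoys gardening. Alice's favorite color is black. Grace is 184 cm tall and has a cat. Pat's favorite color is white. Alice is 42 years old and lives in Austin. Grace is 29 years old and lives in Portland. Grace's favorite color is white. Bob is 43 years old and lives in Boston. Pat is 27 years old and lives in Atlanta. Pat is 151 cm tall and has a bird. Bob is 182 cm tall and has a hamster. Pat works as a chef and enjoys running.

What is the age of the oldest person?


Oldest: Bob at 43

43


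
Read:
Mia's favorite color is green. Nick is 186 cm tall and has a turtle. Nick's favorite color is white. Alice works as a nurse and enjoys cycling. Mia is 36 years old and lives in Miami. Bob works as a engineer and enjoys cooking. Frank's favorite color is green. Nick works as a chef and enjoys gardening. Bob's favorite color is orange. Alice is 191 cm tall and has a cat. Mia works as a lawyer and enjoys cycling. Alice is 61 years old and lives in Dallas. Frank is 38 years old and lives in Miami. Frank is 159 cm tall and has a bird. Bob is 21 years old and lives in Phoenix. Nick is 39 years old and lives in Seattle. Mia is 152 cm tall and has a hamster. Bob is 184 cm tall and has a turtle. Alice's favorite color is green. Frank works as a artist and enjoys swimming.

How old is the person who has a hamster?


Person with hamster is Mia, age 36

36


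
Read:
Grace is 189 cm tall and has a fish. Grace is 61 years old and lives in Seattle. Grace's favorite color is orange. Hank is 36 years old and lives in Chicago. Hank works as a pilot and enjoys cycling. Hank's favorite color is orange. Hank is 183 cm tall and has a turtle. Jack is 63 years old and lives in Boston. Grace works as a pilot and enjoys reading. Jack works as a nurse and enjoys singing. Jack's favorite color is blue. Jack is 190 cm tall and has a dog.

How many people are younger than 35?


Filter: 0

0


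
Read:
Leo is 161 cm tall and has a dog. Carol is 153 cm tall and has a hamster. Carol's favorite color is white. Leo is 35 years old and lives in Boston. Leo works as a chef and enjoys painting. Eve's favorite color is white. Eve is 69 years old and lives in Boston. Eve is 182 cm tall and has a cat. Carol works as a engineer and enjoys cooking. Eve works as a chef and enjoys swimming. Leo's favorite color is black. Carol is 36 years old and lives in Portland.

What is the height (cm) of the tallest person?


Tallest: Eve at 182 cm

182


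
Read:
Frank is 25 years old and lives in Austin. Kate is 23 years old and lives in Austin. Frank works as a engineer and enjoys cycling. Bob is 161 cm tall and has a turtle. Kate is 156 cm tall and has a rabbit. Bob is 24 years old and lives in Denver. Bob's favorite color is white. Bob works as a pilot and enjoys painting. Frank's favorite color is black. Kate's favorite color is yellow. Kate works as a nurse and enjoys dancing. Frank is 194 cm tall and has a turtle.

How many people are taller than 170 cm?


Taller than 170: 1

1


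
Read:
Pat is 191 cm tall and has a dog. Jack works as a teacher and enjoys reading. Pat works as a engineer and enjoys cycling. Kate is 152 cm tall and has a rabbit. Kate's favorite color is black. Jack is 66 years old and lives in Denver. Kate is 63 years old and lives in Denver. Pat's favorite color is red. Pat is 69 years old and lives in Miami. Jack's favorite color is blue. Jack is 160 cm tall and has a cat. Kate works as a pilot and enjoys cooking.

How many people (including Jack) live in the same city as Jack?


Jack lives in Denver. Count = 2

2


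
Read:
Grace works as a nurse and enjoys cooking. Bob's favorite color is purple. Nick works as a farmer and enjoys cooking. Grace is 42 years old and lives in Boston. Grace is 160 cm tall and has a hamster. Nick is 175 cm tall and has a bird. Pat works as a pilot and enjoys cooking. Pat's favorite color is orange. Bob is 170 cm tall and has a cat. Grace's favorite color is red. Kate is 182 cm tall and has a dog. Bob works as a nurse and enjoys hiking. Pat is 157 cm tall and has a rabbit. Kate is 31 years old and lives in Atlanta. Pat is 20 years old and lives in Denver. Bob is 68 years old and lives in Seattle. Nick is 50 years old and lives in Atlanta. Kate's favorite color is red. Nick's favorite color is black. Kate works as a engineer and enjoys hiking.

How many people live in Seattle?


Count in Seattle: 1

1


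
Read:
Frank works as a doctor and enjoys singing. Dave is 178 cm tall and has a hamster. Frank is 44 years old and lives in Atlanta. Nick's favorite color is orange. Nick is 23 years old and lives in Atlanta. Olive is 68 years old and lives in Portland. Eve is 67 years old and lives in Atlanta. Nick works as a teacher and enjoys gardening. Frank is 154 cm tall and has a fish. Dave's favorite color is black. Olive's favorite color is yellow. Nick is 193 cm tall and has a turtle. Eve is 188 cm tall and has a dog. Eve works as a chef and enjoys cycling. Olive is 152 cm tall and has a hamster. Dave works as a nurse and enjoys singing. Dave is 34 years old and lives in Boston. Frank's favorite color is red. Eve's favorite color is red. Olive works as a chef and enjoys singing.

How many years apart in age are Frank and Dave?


44 vs 34, diff = 10

10


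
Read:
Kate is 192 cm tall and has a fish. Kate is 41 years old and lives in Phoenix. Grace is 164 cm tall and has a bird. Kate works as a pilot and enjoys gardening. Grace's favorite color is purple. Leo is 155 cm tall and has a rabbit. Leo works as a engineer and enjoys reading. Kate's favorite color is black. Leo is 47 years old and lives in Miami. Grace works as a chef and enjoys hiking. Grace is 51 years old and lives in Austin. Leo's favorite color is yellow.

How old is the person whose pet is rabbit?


Person with pet=rabbit is Leo, age 47

47


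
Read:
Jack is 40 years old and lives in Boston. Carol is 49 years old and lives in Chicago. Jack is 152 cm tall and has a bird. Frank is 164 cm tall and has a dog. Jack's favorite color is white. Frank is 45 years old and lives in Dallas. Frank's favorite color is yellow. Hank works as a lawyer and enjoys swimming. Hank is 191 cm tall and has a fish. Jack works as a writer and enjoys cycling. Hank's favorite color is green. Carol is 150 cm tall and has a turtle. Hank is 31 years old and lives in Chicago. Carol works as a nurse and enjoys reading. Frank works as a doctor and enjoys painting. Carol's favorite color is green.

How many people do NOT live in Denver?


Not in Denver: 4

4


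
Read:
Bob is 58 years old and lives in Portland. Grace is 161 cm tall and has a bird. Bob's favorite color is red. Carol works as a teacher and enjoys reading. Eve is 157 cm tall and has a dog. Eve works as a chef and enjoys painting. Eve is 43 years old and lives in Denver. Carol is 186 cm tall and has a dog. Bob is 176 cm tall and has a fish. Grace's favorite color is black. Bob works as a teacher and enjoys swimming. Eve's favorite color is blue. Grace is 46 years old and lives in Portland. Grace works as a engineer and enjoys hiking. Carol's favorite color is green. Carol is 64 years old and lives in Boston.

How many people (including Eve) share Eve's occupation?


Eve is a chef. Count = 1

1


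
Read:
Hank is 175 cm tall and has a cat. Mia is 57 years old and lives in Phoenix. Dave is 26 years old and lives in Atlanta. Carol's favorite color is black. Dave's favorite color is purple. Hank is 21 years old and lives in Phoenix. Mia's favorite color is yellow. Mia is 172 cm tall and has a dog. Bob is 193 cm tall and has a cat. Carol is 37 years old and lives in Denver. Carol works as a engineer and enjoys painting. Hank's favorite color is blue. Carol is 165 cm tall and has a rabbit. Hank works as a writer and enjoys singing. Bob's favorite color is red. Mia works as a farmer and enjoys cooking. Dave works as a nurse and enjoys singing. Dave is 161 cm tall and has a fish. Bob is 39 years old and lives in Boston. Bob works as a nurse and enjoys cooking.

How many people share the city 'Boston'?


Count: 1

1


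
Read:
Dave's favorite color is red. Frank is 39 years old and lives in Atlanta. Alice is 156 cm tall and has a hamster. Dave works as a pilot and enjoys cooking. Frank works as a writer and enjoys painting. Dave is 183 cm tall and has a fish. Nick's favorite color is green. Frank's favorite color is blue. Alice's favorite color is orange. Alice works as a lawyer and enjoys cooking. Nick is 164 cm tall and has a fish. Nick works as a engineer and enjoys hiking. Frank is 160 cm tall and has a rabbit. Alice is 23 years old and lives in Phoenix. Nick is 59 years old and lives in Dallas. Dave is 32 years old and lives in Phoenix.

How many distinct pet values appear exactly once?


Unique pet values: 2

2


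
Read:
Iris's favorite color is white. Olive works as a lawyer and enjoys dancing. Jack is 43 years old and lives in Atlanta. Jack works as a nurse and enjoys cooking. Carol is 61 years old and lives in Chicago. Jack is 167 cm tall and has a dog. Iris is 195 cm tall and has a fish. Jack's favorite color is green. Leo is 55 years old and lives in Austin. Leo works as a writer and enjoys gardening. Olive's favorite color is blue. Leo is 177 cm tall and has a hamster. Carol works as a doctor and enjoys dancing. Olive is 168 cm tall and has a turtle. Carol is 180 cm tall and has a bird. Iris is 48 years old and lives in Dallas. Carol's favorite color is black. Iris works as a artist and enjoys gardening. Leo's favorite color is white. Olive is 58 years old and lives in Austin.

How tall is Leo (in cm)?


Leo is 177 cm tall

177


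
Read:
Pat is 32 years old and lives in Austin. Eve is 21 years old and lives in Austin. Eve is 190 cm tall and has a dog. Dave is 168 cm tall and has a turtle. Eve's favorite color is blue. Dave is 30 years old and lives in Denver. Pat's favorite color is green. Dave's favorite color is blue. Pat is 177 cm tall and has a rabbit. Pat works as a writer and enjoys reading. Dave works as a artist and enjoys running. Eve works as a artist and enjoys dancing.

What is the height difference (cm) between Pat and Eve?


|177 - 190| = 13

13


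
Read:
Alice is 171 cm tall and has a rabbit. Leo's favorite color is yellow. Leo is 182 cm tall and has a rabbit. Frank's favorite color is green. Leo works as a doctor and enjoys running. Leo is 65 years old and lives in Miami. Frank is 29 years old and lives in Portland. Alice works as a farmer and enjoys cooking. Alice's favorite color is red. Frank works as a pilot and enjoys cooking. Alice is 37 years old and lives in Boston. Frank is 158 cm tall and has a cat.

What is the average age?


Sum=131, n=3, avg=43.67

43.67


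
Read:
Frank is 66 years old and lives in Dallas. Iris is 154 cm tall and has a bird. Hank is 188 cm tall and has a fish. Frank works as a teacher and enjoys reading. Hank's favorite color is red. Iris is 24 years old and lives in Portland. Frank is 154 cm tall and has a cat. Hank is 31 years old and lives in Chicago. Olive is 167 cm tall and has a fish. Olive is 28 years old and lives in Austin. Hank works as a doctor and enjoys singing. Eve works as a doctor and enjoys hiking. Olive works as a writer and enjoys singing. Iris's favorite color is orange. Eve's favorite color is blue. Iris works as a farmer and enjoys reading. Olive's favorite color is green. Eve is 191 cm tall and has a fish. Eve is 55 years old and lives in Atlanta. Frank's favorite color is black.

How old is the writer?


The writer is Olive, age 28

28


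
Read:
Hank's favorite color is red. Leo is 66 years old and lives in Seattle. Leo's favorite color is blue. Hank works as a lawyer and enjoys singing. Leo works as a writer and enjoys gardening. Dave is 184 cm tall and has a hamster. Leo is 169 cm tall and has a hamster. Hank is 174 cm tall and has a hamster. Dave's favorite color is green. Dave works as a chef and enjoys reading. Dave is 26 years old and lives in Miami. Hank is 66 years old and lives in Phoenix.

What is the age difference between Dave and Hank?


|26 - 66| = 40

40


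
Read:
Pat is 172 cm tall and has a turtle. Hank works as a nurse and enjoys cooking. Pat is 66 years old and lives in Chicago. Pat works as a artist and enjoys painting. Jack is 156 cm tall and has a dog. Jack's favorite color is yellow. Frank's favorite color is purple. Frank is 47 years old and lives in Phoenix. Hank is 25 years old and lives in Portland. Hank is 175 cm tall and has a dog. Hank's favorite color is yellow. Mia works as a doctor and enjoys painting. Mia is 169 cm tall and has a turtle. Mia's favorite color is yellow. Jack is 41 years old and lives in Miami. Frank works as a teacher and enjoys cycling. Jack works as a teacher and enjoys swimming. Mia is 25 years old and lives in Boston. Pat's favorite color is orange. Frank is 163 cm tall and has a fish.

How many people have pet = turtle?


Count: 2

2


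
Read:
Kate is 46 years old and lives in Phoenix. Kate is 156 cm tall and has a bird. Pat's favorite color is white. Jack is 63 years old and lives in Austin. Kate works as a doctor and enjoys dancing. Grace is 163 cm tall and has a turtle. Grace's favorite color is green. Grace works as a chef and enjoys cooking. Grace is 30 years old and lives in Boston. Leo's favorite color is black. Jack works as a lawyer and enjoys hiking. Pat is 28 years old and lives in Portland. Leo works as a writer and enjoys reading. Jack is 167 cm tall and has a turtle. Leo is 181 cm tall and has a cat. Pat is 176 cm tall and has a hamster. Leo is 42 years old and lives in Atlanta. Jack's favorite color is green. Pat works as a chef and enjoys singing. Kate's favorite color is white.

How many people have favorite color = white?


Count: 2

2


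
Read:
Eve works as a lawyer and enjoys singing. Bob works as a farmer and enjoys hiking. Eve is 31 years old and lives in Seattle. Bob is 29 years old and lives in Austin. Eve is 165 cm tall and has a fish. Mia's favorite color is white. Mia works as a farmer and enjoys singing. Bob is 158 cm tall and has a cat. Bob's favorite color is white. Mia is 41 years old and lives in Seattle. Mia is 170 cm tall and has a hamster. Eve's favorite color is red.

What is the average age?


Sum=101, n=3, avg=33.67

33.67
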